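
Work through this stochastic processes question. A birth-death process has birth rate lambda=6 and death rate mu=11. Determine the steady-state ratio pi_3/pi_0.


For birth-death process, pi_n/pi_0 = (lambda/mu)^n
= (6/11)^3
= 0.1623

0.1623


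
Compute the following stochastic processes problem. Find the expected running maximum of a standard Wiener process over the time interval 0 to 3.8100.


E(max B(s)) = sqrt(2t/pi)
= sqrt(2*3.8100/pi)
= sqrt(2.4255)
= 1.5574

1.5574


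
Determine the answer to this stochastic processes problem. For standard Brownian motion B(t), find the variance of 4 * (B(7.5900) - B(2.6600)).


Var(alpha*(B(t)-B(s))) = alpha^2 * (t-s)
= 4^2 * (7.5900 - 2.6600)
= 16 * 4.9300
= 78.8800

78.8800


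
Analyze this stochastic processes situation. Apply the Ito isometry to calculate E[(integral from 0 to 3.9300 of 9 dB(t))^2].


By Ito isometry: E[(int f dB)^2] = int f^2 dt
= 9^2 * 3.9300
= 81 * 3.9300 = 318.3300

318.3300


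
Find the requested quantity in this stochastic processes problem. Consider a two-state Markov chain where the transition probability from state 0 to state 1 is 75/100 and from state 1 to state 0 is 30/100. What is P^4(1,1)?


Computing P^4 by matrix multiplication.
P = [[0.2500, 0.7500], [0.3000, 0.7000]]
After raising P to the power 4:
P^4(1,1) = 0.7143

0.7143


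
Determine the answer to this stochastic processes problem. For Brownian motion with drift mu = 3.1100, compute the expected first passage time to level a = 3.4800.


Expected first passage time = a/mu
= 3.4800/3.1100
= 1.1190

1.1190


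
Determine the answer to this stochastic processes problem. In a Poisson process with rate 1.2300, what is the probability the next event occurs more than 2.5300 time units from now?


P(X > t) = exp(-lambda * t)
= exp(-1.2300 * 2.5300)
= exp(-3.1119) = 0.0445

0.0445


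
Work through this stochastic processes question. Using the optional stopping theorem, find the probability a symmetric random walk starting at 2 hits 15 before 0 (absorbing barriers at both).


By optional stopping theorem: E(M at tau) = M(0) = 2
P(hit 15)*15 + P(hit 0)*0 = 2
P(hit 15) = (2 - 0)/(15 - 0) = 2/15 = 0.1333

0.1333


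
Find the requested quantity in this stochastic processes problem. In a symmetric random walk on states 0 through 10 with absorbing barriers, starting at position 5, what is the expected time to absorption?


For symmetric RW on 0,...,N with absorbing barriers, E(i) = i*(N-i)
E(5) = 5 * 5 = 25

25


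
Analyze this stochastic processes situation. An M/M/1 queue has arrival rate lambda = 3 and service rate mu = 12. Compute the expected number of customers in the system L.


rho = 3/12 = 0.2500
L = rho/(1-rho)
= 0.2500/0.7500
= 0.3333

0.3333


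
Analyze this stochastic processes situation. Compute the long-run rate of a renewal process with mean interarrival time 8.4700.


Long-run renewal rate = 1/E(X)
= 1/8.4700
= 0.1181

0.1181


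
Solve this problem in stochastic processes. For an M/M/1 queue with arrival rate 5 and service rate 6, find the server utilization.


rho = lambda/mu
= 5/6
= 0.8333

0.8333


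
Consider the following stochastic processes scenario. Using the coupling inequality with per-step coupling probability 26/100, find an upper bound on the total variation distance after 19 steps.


TV distance bound <= (1-delta)^n
= (1 - 0.2600)^19
= 0.7400^19
= 0.0033

0.0033


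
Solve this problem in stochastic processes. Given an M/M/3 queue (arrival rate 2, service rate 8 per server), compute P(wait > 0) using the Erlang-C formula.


a = lambda/mu = 0.2500
rho = a/c = 0.0833
Erlang-C formula applied:
C(c,a) = 0.0022

0.0022


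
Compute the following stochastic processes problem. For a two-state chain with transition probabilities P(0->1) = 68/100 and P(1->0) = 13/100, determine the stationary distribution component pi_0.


Stationary distribution: pi_0 = p10/(p01+p10), pi_1 = p01/(p01+p10)
p01 = 0.6800, p10 = 0.1300
pi_0 = 0.1605

0.1605


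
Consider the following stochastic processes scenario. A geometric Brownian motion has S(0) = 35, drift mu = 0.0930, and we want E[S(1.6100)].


E[S(t)] = S(0) * exp(mu * t)
= 35 * exp(0.0930 * 1.6100)
= 35 * 1.1615
= 40.6532

40.6532


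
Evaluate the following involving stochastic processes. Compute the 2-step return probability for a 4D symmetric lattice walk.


P(return in 2 steps) = P(reverse first step) = 1/(2d)
= 1/8
= 0.1250

0.1250


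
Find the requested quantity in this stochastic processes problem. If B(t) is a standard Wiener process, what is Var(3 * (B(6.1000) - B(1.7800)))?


Var(alpha*(B(t)-B(s))) = alpha^2 * (t-s)
= 3^2 * (6.1000 - 1.7800)
= 9 * 4.3200
= 38.8800

38.8800


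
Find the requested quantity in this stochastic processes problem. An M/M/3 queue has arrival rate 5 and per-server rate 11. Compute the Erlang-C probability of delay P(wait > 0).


a = lambda/mu = 0.4545
rho = a/c = 0.1515
Erlang-C formula applied:
C(c,a) = 0.0117

0.0117


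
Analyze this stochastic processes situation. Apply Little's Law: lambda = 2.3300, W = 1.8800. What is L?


Little's Law: L = lambda * W
= 2.3300 * 1.8800
= 4.3804

4.3804


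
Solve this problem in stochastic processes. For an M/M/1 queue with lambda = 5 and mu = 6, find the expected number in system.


rho = 5/6 = 0.8333
L = rho/(1-rho)
= 0.8333/0.1667
= 5.0000

5.0000


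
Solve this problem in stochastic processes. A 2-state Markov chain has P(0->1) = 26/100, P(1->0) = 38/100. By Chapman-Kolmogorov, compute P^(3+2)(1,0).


P^5 = P^3 * P^2
Computing via matrix multiplication of the transition matrix.
Entry (1,0) of P^5 = 0.5902

0.5902


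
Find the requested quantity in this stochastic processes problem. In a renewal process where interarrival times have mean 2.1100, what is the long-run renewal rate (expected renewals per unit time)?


Long-run renewal rate = 1/E(X)
= 1/2.1100
= 0.4739

0.4739


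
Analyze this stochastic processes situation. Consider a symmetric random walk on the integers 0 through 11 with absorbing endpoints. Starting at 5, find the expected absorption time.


For symmetric RW on 0,...,N with absorbing barriers, E(i) = i*(N-i)
E(5) = 5 * 6 = 30

30


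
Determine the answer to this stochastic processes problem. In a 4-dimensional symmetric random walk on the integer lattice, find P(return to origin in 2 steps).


P(return in 2 steps) = P(reverse first step) = 1/(2d)
= 1/8
= 0.1250

0.1250


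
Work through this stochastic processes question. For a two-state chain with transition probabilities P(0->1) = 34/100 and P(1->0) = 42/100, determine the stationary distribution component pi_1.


Stationary distribution: pi_0 = p10/(p01+p10), pi_1 = p01/(p01+p10)
p01 = 0.3400, p10 = 0.4200
pi_1 = 0.4474

0.4474


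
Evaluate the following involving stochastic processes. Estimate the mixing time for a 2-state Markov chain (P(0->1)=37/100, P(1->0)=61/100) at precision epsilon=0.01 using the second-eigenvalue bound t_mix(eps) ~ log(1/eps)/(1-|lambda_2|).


lambda_2 = |1 - p01 - p10| = |1 - 0.3700 - 0.6100| = 0.0200
t_mix ~ log(1/eps)/(1 - |lambda_2|)
= log(100)/(1 - 0.0200) = 4.6052/0.9800
= 4.6992

4.6992


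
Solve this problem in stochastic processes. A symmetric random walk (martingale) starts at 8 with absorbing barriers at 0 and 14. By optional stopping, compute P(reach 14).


By optional stopping theorem: E(M at tau) = M(0) = 8
P(hit 14)*14 + P(hit 0)*0 = 8
P(hit 14) = (8 - 0)/(14 - 0) = 4/7 = 0.5714

0.5714


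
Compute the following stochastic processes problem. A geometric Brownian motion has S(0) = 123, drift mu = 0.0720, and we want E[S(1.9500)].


E[S(t)] = S(0) * exp(mu * t)
= 123 * exp(0.0720 * 1.9500)
= 123 * 1.1507
= 141.5403

141.5403


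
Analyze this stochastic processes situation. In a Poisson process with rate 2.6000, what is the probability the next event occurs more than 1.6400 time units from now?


P(X > t) = exp(-lambda * t)
= exp(-2.6000 * 1.6400)
= exp(-4.2640) = 0.0141

0.0141


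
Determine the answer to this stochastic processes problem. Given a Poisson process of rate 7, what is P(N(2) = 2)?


P(N(t)=k) = (lambda*t)^k * exp(-lambda*t) / k!
lambda*t = 14
= 14^2 * exp(-14) / 2!
= 196 * 8.3153e-07 / 2
= 8.1490e-05

8.1490e-05


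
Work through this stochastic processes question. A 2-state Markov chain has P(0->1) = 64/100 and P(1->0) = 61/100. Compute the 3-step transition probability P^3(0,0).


Computing P^3 by matrix multiplication.
P = [[0.3600, 0.6400], [0.6100, 0.3900]]
After raising P to the power 3:
P^3(0,0) = 0.4800

0.4800


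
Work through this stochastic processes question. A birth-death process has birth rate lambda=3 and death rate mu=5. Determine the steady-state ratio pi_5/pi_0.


For birth-death process, pi_n/pi_0 = (lambda/mu)^n
= (3/5)^5
= 0.0778

0.0778


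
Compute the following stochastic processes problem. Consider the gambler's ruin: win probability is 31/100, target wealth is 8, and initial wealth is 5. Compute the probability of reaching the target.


Gambler's ruin formula:
r = q/p = 0.6900/0.3100 = 2.2258
P(win) = (1 - r^i)/(1 - r^N)
= (1 - 2.2258^5)/(1 - 2.2258^8)
= 0.0892

0.0892


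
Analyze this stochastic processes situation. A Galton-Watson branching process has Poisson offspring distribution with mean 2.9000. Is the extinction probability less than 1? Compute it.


Since mu = 2.9000 > 1, extinction prob q < 1.
Solve s = exp(mu*(s-1)) iteratively.
q = 0.0668

0.0668


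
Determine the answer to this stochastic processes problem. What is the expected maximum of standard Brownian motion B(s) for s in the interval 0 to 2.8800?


E(max B(s)) = sqrt(2t/pi)
= sqrt(2*2.8800/pi)
= sqrt(1.8335)
= 1.3541

1.3541


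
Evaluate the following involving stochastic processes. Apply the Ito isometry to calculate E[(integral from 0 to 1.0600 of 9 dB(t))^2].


By Ito isometry: E[(int f dB)^2] = int f^2 dt
= 9^2 * 1.0600
= 81 * 1.0600 = 85.8600

85.8600


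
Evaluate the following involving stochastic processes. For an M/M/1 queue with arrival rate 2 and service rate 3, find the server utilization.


rho = lambda/mu
= 2/3
= 0.6667

0.6667


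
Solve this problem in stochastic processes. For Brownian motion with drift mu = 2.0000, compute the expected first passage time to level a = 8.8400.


Expected first passage time = a/mu
= 8.8400/2.0000
= 4.4200

4.4200


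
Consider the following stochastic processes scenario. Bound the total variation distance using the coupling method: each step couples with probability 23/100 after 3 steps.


TV distance bound <= (1-delta)^n
= (1 - 0.2300)^3
= 0.7700^3
= 0.4565

0.4565


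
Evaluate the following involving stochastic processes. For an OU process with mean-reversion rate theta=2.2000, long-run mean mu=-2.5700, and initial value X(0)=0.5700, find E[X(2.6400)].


E[X(t)] = mu + (X(0) - mu)*exp(-theta*t)
= -2.5700 + (0.5700 - -2.5700)*exp(-2.2000*2.6400)
= -2.5700 + 3.1400 * 0.0030
= -2.5606

-2.5606


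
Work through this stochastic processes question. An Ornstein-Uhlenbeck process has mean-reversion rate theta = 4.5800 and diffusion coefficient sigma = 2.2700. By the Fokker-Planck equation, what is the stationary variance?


Stationary variance = sigma^2 / (2*theta)
= 2.2700^2 / (2*4.5800)
= 5.1529 / 9.1600
= 0.5625

0.5625


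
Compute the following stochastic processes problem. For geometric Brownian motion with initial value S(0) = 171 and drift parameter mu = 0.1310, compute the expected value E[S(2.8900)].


E[S(t)] = S(0) * exp(mu * t)
= 171 * exp(0.1310 * 2.8900)
= 171 * 1.4602
= 249.6983

249.6983


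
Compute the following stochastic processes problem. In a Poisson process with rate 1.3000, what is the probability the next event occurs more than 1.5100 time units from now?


P(X > t) = exp(-lambda * t)
= exp(-1.3000 * 1.5100)
= exp(-1.9630) = 0.1404

0.1404


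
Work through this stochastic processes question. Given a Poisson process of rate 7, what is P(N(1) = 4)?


P(N(t)=k) = (lambda*t)^k * exp(-lambda*t) / k!
lambda*t = 7
= 7^4 * exp(-7) / 4!
= 2401 * 9.1188e-04 / 24
= 0.0912

0.0912


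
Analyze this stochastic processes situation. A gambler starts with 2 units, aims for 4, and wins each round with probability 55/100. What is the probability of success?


Gambler's ruin formula:
r = q/p = 0.4500/0.5500 = 0.8182
P(win) = (1 - r^i)/(1 - r^N)
= (1 - 0.8182^2)/(1 - 0.8182^4)
= 0.5990

0.5990


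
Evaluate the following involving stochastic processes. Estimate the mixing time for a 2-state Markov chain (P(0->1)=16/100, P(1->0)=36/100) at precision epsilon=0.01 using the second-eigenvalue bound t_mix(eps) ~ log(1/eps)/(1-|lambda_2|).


lambda_2 = |1 - p01 - p10| = |1 - 0.1600 - 0.3600| = 0.4800
t_mix ~ log(1/eps)/(1 - |lambda_2|)
= log(100)/(1 - 0.4800) = 4.6052/0.5200
= 8.8561

8.8561


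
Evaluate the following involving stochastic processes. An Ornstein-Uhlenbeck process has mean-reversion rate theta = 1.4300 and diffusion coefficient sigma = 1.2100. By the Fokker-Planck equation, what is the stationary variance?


Stationary variance = sigma^2 / (2*theta)
= 1.2100^2 / (2*1.4300)
= 1.4641 / 2.8600
= 0.5119

0.5119


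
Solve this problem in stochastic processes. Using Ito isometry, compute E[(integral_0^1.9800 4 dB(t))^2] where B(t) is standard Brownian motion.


By Ito isometry: E[(int f dB)^2] = int f^2 dt
= 4^2 * 1.9800
= 16 * 1.9800 = 31.6800

31.6800


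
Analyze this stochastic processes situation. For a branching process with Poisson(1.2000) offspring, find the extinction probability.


Since mu = 1.2000 > 1, extinction prob q < 1.
Solve s = exp(mu*(s-1)) iteratively.
q = 0.6863

0.6863


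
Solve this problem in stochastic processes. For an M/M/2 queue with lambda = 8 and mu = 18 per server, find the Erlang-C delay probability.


a = lambda/mu = 0.4444
rho = a/c = 0.2222
Erlang-C formula applied:
C(c,a) = 0.0808

0.0808


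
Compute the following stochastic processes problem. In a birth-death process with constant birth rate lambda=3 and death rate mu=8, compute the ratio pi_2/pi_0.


For birth-death process, pi_n/pi_0 = (lambda/mu)^n
= (3/8)^2
= 0.1406

0.1406


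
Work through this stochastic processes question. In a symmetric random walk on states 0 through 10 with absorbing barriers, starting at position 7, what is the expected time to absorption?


For symmetric RW on 0,...,N with absorbing barriers, E(i) = i*(N-i)
E(7) = 7 * 3 = 21

21


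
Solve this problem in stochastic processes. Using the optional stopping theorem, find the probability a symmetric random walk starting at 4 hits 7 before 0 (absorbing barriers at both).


By optional stopping theorem: E(M at tau) = M(0) = 4
P(hit 7)*7 + P(hit 0)*0 = 4
P(hit 7) = (4 - 0)/(7 - 0) = 4/7 = 0.5714

0.5714


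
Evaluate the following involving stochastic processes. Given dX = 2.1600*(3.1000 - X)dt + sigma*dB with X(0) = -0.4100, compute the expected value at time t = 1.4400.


E[X(t)] = mu + (X(0) - mu)*exp(-theta*t)
= 3.1000 + (-0.4100 - 3.1000)*exp(-2.1600*1.4400)
= 3.1000 + -3.5100 * 0.0446
= 2.9435

2.9435


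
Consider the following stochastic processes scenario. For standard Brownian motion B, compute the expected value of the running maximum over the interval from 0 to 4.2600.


E(max B(s)) = sqrt(2t/pi)
= sqrt(2*4.2600/pi)
= sqrt(2.7120)
= 1.6468

1.6468


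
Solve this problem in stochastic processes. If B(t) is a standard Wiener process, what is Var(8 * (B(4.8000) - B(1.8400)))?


Var(alpha*(B(t)-B(s))) = alpha^2 * (t-s)
= 8^2 * (4.8000 - 1.8400)
= 64 * 2.9600
= 189.4400

189.4400


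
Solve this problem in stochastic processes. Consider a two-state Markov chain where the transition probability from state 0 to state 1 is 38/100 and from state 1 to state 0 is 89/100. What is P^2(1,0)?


Computing P^2 by matrix multiplication.
P = [[0.6200, 0.3800], [0.8900, 0.1100]]
After raising P to the power 2:
P^2(1,0) = 0.6497

0.6497


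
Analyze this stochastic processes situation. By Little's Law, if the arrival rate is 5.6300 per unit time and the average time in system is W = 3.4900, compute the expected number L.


Little's Law: L = lambda * W
= 5.6300 * 3.4900
= 19.6487

19.6487


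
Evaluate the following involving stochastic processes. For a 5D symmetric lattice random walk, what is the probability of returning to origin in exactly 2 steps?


P(return in 2 steps) = P(reverse first step) = 1/(2d)
= 1/10
= 0.1000

0.1000


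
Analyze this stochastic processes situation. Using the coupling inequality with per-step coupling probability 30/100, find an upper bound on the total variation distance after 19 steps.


TV distance bound <= (1-delta)^n
= (1 - 0.3000)^19
= 0.7000^19
= 0.0011

0.0011


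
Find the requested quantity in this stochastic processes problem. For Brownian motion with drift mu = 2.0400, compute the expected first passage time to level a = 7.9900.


Expected first passage time = a/mu
= 7.9900/2.0400
= 3.9167

3.9167


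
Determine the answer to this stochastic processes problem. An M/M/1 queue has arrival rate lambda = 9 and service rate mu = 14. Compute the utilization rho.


rho = lambda/mu
= 9/14
= 0.6429

0.6429


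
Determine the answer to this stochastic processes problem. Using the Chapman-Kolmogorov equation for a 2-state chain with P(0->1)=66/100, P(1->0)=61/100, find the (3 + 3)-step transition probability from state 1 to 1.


P^6 = P^3 * P^3
Computing via matrix multiplication of the transition matrix.
Entry (1,1) of P^6 = 0.5199

0.5199


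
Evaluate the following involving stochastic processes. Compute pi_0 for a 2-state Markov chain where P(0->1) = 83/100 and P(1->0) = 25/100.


Stationary distribution: pi_0 = p10/(p01+p10), pi_1 = p01/(p01+p10)
p01 = 0.8300, p10 = 0.2500
pi_0 = 0.2315

0.2315


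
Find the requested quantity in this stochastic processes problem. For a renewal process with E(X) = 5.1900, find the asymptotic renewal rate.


Long-run renewal rate = 1/E(X)
= 1/5.1900
= 0.1927

0.1927


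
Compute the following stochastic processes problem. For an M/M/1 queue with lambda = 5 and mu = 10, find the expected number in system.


rho = 5/10 = 0.5000
L = rho/(1-rho)
= 0.5000/0.5000
= 1.0000

1.0000


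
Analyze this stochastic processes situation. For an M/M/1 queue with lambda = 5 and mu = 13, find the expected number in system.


rho = 5/13 = 0.3846
L = rho/(1-rho)
= 0.3846/0.6154
= 0.6250

0.6250


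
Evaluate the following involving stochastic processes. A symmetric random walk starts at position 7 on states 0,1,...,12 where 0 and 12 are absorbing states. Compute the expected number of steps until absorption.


For symmetric RW on 0,...,N with absorbing barriers, E(i) = i*(N-i)
E(7) = 7 * 5 = 35

35


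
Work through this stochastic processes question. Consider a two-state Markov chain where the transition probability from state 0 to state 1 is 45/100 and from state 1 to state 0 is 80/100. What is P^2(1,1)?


Computing P^2 by matrix multiplication.
P = [[0.5500, 0.4500], [0.8000, 0.2000]]
After raising P to the power 2:
P^2(1,1) = 0.4000

0.4000


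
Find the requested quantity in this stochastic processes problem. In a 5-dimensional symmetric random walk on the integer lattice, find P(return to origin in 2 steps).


P(return in 2 steps) = P(reverse first step) = 1/(2d)
= 1/10
= 0.1000

0.1000


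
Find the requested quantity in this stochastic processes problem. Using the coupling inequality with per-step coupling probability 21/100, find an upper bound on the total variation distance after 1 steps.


TV distance bound <= (1-delta)^n
= (1 - 0.2100)^1
= 0.7900^1
= 0.7900

0.7900


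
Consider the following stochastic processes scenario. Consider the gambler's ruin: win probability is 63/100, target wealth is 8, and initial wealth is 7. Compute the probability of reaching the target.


Gambler's ruin formula:
r = q/p = 0.3700/0.6300 = 0.5873
P(win) = (1 - r^i)/(1 - r^N)
= (1 - 0.5873^7)/(1 - 0.5873^8)
= 0.9899

0.9899


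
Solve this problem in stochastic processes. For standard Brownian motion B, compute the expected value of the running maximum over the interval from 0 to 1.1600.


E(max B(s)) = sqrt(2t/pi)
= sqrt(2*1.1600/pi)
= sqrt(0.7385)
= 0.8593

0.8593


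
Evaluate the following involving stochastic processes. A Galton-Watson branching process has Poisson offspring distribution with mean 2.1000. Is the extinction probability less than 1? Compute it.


Since mu = 2.1000 > 1, extinction prob q < 1.
Solve s = exp(mu*(s-1)) iteratively.
q = 0.1779

0.1779


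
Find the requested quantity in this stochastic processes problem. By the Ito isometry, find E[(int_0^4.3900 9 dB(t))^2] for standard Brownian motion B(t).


By Ito isometry: E[(int f dB)^2] = int f^2 dt
= 9^2 * 4.3900
= 81 * 4.3900 = 355.5900

355.5900


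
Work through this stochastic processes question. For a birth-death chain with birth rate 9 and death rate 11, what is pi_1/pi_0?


For birth-death process, pi_n/pi_0 = (lambda/mu)^n
= (9/11)^1
= 0.8182

0.8182


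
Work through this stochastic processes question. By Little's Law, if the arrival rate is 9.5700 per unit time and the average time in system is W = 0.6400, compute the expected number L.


Little's Law: L = lambda * W
= 9.5700 * 0.6400
= 6.1248

6.1248


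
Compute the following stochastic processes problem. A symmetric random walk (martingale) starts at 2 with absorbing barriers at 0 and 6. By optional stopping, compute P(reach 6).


By optional stopping theorem: E(M at tau) = M(0) = 2
P(hit 6)*6 + P(hit 0)*0 = 2
P(hit 6) = (2 - 0)/(6 - 0) = 1/3 = 0.3333

0.3333


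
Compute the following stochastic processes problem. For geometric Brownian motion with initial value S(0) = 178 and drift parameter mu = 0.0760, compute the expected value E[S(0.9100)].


E[S(t)] = S(0) * exp(mu * t)
= 178 * exp(0.0760 * 0.9100)
= 178 * 1.0716
= 190.7462

190.7462


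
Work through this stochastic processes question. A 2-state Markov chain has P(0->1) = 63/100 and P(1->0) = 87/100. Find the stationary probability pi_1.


Stationary distribution: pi_0 = p10/(p01+p10), pi_1 = p01/(p01+p10)
p01 = 0.6300, p10 = 0.8700
pi_1 = 0.4200

0.4200


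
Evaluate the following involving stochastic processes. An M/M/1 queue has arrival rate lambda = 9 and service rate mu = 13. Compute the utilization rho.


rho = lambda/mu
= 9/13
= 0.6923

0.6923


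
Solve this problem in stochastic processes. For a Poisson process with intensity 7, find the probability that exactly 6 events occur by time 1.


P(N(t)=k) = (lambda*t)^k * exp(-lambda*t) / k!
lambda*t = 7
= 7^6 * exp(-7) / 6!
= 117649 * 9.1188e-04 / 720
= 0.1490

0.1490


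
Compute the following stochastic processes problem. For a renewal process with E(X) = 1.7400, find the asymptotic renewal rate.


Long-run renewal rate = 1/E(X)
= 1/1.7400
= 0.5747

0.5747


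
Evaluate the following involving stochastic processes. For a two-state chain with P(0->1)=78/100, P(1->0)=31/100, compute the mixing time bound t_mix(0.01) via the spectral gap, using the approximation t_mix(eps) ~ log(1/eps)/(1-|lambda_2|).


lambda_2 = |1 - p01 - p10| = |1 - 0.7800 - 0.3100| = 0.0900
t_mix ~ log(1/eps)/(1 - |lambda_2|)
= log(100)/(1 - 0.0900) = 4.6052/0.9100
= 5.0606

5.0606


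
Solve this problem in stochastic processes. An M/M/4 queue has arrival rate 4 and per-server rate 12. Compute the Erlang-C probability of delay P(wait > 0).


a = lambda/mu = 0.3333
rho = a/c = 0.0833
Erlang-C formula applied:
C(c,a) = 4.0209e-04

4.0209e-04


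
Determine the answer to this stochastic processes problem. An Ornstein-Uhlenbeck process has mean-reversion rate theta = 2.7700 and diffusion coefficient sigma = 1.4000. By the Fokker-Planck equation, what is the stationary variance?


Stationary variance = sigma^2 / (2*theta)
= 1.4000^2 / (2*2.7700)
= 1.9600 / 5.5400
= 0.3538

0.3538


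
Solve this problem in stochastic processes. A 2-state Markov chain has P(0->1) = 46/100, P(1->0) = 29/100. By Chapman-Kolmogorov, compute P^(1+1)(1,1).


P^2 = P^1 * P^1
Computing via matrix multiplication of the transition matrix.
Entry (1,1) of P^2 = 0.6375

0.6375


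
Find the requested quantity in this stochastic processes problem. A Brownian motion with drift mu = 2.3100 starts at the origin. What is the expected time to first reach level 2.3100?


Expected first passage time = a/mu
= 2.3100/2.3100
= 1.0000

1.0000


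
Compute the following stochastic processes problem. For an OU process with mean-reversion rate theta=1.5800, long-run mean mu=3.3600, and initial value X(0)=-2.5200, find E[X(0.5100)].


E[X(t)] = mu + (X(0) - mu)*exp(-theta*t)
= 3.3600 + (-2.5200 - 3.3600)*exp(-1.5800*0.5100)
= 3.3600 + -5.8800 * 0.4467
= 0.7332

0.7332


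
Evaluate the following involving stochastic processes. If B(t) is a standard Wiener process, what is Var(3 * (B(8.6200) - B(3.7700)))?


Var(alpha*(B(t)-B(s))) = alpha^2 * (t-s)
= 3^2 * (8.6200 - 3.7700)
= 9 * 4.8500
= 43.6500

43.6500


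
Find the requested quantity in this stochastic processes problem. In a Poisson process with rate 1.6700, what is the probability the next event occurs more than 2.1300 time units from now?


P(X > t) = exp(-lambda * t)
= exp(-1.6700 * 2.1300)
= exp(-3.5571) = 0.0285

0.0285


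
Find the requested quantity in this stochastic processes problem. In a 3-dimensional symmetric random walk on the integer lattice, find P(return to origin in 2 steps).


P(return in 2 steps) = P(reverse first step) = 1/(2d)
= 1/6
= 0.1667

0.1667


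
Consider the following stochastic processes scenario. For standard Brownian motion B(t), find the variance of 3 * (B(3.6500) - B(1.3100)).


Var(alpha*(B(t)-B(s))) = alpha^2 * (t-s)
= 3^2 * (3.6500 - 1.3100)
= 9 * 2.3400
= 21.0600

21.0600


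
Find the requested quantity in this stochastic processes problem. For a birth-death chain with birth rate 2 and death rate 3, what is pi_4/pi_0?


For birth-death process, pi_n/pi_0 = (lambda/mu)^n
= (2/3)^4
= 0.1975

0.1975


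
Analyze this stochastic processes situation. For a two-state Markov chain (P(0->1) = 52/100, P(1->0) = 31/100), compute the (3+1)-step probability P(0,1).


P^4 = P^3 * P^1
Computing via matrix multiplication of the transition matrix.
Entry (0,1) of P^4 = 0.6260

0.6260


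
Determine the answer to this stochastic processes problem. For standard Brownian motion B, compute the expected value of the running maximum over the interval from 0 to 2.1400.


E(max B(s)) = sqrt(2t/pi)
= sqrt(2*2.1400/pi)
= sqrt(1.3624)
= 1.1672

1.1672


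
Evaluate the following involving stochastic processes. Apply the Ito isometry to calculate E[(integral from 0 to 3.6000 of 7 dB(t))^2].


By Ito isometry: E[(int f dB)^2] = int f^2 dt
= 7^2 * 3.6000
= 49 * 3.6000 = 176.4000

176.4000


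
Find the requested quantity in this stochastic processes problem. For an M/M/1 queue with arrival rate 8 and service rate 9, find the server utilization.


rho = lambda/mu
= 8/9
= 0.8889

0.8889


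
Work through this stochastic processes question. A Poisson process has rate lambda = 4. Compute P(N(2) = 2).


P(N(t)=k) = (lambda*t)^k * exp(-lambda*t) / k!
lambda*t = 8
= 8^2 * exp(-8) / 2!
= 64 * 3.3546e-04 / 2
= 0.0107

0.0107


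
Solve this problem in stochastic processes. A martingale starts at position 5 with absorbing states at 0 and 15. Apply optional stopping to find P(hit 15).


By optional stopping theorem: E(M at tau) = M(0) = 5
P(hit 15)*15 + P(hit 0)*0 = 5
P(hit 15) = (5 - 0)/(15 - 0) = 1/3 = 0.3333

0.3333


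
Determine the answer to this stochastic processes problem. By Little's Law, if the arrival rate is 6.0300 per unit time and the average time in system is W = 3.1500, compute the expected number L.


Little's Law: L = lambda * W
= 6.0300 * 3.1500
= 18.9945

18.9945


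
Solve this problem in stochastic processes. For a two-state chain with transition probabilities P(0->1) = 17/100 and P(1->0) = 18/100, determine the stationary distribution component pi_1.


Stationary distribution: pi_0 = p10/(p01+p10), pi_1 = p01/(p01+p10)
p01 = 0.1700, p10 = 0.1800
pi_1 = 0.4857

0.4857


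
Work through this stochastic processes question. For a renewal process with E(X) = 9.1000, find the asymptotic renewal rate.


Long-run renewal rate = 1/E(X)
= 1/9.1000
= 0.1099

0.1099


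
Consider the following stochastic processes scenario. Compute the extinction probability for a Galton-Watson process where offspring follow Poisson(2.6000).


Since mu = 2.6000 > 1, extinction prob q < 1.
Solve s = exp(mu*(s-1)) iteratively.
q = 0.0951

0.0951


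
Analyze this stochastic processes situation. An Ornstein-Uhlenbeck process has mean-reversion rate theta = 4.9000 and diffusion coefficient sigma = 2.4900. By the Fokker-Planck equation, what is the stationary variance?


Stationary variance = sigma^2 / (2*theta)
= 2.4900^2 / (2*4.9000)
= 6.2001 / 9.8000
= 0.6327

0.6327


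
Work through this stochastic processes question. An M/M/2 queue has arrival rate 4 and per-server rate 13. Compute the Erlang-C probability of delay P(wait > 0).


a = lambda/mu = 0.3077
rho = a/c = 0.1538
Erlang-C formula applied:
C(c,a) = 0.0410

0.0410


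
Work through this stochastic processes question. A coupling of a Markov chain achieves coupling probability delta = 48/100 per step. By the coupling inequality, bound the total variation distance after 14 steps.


TV distance bound <= (1-delta)^n
= (1 - 0.4800)^14
= 0.5200^14
= 1.0569e-04

1.0569e-04


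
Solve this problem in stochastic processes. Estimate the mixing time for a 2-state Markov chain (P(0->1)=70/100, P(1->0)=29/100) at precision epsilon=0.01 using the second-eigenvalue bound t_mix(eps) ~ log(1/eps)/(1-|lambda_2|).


lambda_2 = |1 - p01 - p10| = |1 - 0.7000 - 0.2900| = 0.0100
t_mix ~ log(1/eps)/(1 - |lambda_2|)
= log(100)/(1 - 0.0100) = 4.6052/0.9900
= 4.6517

4.6517


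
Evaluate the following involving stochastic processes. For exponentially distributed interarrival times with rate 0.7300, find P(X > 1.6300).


P(X > t) = exp(-lambda * t)
= exp(-0.7300 * 1.6300)
= exp(-1.1899) = 0.3043

0.3043


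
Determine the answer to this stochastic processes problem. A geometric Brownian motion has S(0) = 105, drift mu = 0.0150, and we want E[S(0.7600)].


E[S(t)] = S(0) * exp(mu * t)
= 105 * exp(0.0150 * 0.7600)
= 105 * 1.0115
= 106.2038

106.2038


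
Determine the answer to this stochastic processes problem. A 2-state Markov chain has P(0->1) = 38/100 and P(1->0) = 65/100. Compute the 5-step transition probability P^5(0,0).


Computing P^5 by matrix multiplication.
P = [[0.6200, 0.3800], [0.6500, 0.3500]]
After raising P to the power 5:
P^5(0,0) = 0.6311

0.6311


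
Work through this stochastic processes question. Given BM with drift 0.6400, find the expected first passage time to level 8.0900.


Expected first passage time = a/mu
= 8.0900/0.6400
= 12.6406

12.6406


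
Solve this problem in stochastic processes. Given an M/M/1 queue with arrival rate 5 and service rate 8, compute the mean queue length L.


rho = 5/8 = 0.6250
L = rho/(1-rho)
= 0.6250/0.3750
= 1.6667

1.6667


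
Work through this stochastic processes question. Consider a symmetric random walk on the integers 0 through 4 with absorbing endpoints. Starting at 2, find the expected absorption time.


For symmetric RW on 0,...,N with absorbing barriers, E(i) = i*(N-i)
E(2) = 2 * 2 = 4

4


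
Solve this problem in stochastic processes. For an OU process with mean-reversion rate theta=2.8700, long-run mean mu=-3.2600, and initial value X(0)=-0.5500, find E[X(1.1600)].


E[X(t)] = mu + (X(0) - mu)*exp(-theta*t)
= -3.2600 + (-0.5500 - -3.2600)*exp(-2.8700*1.1600)
= -3.2600 + 2.7100 * 0.0358
= -3.1629

-3.1629


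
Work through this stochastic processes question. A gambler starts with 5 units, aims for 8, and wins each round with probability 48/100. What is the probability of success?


Gambler's ruin formula:
r = q/p = 0.5200/0.4800 = 1.0833
P(win) = (1 - r^i)/(1 - r^N)
= (1 - 1.0833^5)/(1 - 1.0833^8)
= 0.5486

0.5486


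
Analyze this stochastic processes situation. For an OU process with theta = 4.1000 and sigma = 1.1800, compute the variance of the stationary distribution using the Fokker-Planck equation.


Stationary variance = sigma^2 / (2*theta)
= 1.1800^2 / (2*4.1000)
= 1.3924 / 8.2000
= 0.1698

0.1698


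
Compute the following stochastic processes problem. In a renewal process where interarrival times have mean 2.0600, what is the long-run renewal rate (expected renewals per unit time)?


Long-run renewal rate = 1/E(X)
= 1/2.0600
= 0.4854

0.4854


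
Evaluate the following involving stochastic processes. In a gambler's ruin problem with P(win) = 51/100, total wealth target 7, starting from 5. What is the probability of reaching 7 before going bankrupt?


Gambler's ruin formula:
r = q/p = 0.4900/0.5100 = 0.9608
P(win) = (1 - r^i)/(1 - r^N)
= (1 - 0.9608^5)/(1 - 0.9608^7)
= 0.7423

0.7423


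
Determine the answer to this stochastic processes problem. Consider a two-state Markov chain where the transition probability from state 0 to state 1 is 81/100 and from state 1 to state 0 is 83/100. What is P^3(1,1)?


Computing P^3 by matrix multiplication.
P = [[0.1900, 0.8100], [0.8300, 0.1700]]
After raising P to the power 3:
P^3(1,1) = 0.3612

0.3612


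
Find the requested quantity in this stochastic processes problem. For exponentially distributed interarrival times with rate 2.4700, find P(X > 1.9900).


P(X > t) = exp(-lambda * t)
= exp(-2.4700 * 1.9900)
= exp(-4.9153) = 0.0073

0.0073


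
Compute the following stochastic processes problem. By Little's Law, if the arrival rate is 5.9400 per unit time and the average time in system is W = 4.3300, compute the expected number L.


Little's Law: L = lambda * W
= 5.9400 * 4.3300
= 25.7202

25.7202


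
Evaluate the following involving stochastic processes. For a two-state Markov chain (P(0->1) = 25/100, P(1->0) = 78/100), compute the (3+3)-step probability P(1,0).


P^6 = P^3 * P^3
Computing via matrix multiplication of the transition matrix.
Entry (1,0) of P^6 = 0.7573

0.7573


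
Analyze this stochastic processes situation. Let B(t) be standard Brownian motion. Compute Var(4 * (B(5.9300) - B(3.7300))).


Var(alpha*(B(t)-B(s))) = alpha^2 * (t-s)
= 4^2 * (5.9300 - 3.7300)
= 16 * 2.2000
= 35.2000

35.2000


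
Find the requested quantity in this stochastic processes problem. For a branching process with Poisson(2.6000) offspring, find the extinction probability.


Since mu = 2.6000 > 1, extinction prob q < 1.
Solve s = exp(mu*(s-1)) iteratively.
q = 0.0951

0.0951


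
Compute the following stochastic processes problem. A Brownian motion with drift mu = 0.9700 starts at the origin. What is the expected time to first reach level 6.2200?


Expected first passage time = a/mu
= 6.2200/0.9700
= 6.4124

6.4124


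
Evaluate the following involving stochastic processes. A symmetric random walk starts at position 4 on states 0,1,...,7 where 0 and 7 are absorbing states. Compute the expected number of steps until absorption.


For symmetric RW on 0,...,N with absorbing barriers, E(i) = i*(N-i)
E(4) = 4 * 3 = 12

12


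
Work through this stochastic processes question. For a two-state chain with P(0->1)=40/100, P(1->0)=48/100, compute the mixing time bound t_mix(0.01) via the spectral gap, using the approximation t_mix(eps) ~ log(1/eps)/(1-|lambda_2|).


lambda_2 = |1 - p01 - p10| = |1 - 0.4000 - 0.4800| = 0.1200
t_mix ~ log(1/eps)/(1 - |lambda_2|)
= log(100)/(1 - 0.1200) = 4.6052/0.8800
= 5.2331

5.2331


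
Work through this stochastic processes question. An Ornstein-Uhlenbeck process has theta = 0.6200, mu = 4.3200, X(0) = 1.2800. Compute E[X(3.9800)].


E[X(t)] = mu + (X(0) - mu)*exp(-theta*t)
= 4.3200 + (1.2800 - 4.3200)*exp(-0.6200*3.9800)
= 4.3200 + -3.0400 * 0.0848
= 4.0622

4.0622


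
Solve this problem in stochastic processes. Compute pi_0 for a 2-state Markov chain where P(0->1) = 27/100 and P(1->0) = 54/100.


Stationary distribution: pi_0 = p10/(p01+p10), pi_1 = p01/(p01+p10)
p01 = 0.2700, p10 = 0.5400
pi_0 = 0.6667

0.6667


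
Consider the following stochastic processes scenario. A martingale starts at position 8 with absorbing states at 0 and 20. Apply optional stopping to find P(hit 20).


By optional stopping theorem: E(M at tau) = M(0) = 8
P(hit 20)*20 + P(hit 0)*0 = 8
P(hit 20) = (8 - 0)/(20 - 0) = 2/5 = 0.4000

0.4000


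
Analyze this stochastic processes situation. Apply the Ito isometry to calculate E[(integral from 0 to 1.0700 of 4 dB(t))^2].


By Ito isometry: E[(int f dB)^2] = int f^2 dt
= 4^2 * 1.0700
= 16 * 1.0700 = 17.1200

17.1200


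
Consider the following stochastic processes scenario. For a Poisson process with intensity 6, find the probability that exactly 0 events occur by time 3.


P(N(t)=k) = (lambda*t)^k * exp(-lambda*t) / k!
lambda*t = 18
= 18^0 * exp(-18) / 0!
= 1 * 1.5230e-08 / 1
= 1.5230e-08

1.5230e-08


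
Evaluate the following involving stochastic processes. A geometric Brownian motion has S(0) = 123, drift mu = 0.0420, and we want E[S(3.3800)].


E[S(t)] = S(0) * exp(mu * t)
= 123 * exp(0.0420 * 3.3800)
= 123 * 1.1525
= 141.7613

141.7613


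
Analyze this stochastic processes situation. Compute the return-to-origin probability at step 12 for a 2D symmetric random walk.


P = C(12,6)^2 / 4^12
= 924^2 / 16777216
= 853776 / 16777216
= 0.0509

0.0509


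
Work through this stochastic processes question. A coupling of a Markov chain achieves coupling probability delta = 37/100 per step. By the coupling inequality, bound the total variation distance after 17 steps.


TV distance bound <= (1-delta)^n
= (1 - 0.3700)^17
= 0.6300^17
= 3.8796e-04

3.8796e-04


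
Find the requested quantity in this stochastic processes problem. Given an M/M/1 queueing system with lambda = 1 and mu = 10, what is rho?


rho = lambda/mu
= 1/10
= 0.1000

0.1000


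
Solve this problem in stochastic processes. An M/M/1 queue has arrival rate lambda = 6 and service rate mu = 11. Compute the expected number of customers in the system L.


rho = 6/11 = 0.5455
L = rho/(1-rho)
= 0.5455/0.4545
= 1.2000

1.2000


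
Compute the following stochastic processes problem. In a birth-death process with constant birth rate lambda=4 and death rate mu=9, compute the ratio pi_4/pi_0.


For birth-death process, pi_n/pi_0 = (lambda/mu)^n
= (4/9)^4
= 0.0390

0.0390


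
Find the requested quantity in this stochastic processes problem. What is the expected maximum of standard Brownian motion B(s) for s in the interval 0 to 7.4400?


E(max B(s)) = sqrt(2t/pi)
= sqrt(2*7.4400/pi)
= sqrt(4.7365)
= 2.1763

2.1763


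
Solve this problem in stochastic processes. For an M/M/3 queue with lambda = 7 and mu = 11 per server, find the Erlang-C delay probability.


a = lambda/mu = 0.6364
rho = a/c = 0.2121
Erlang-C formula applied:
C(c,a) = 0.0288

0.0288


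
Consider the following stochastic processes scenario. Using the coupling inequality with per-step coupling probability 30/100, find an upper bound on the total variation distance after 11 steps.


TV distance bound <= (1-delta)^n
= (1 - 0.3000)^11
= 0.7000^11
= 0.0198

0.0198


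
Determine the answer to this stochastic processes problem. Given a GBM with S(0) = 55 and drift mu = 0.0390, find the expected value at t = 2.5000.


E[S(t)] = S(0) * exp(mu * t)
= 55 * exp(0.0390 * 2.5000)
= 55 * 1.1024
= 60.6326

60.6326


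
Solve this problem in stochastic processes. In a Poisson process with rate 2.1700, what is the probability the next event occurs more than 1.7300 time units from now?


P(X > t) = exp(-lambda * t)
= exp(-2.1700 * 1.7300)
= exp(-3.7541) = 0.0234

0.0234
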